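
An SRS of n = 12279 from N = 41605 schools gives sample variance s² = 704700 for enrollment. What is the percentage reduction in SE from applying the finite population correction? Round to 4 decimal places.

f = n/N = 12279/41605 = 0.29513280.
SE_no-fpc = √(s²/n) = 7.5756628; SE_fpc = √((1−f)s²/n) = 6.3602515.
Ratio = √(1−f) = 0.83956370. Reduction = 100·(1 − 0.83956370) = 16.0436%.

16.0436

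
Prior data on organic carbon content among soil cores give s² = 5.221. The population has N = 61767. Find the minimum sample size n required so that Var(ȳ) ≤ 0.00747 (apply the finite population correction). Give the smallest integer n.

692

Without fpc, n₀ = s²/D = 5.221/0.00747 = 698.9290.
With fpc, (1 − n/N)·s²/n ≤ D requires n ≥ n₀/(1 + n₀/N) = 698.9290/(1 + 698.9290/61767) = 691.1087.
Rounding up, n = 692.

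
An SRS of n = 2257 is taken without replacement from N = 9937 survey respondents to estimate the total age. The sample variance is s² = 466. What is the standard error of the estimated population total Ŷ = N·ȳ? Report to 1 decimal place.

3969.5

Var(Ŷ) = N²·Var(ȳ) = N²·(1 − n/N)·s²/n.
f = 2257/9937 = 0.22713092; Var(ȳ) = 0.77286908·466/2257 = 0.15957332.
Var(Ŷ) = 9937² · 0.15957332 = 1.5756903 × 10^7.
SE(Ŷ) = √(1.5756903 × 10^7) = 3969.5.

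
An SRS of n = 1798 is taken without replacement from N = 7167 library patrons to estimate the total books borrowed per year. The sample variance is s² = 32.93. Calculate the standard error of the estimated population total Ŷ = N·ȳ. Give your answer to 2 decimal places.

Var(Ŷ) = N²·Var(ȳ) = N²·(1 − n/N)·s²/n.
f = 1798/7167 = 0.25087205; Var(ȳ) = 0.74912795·32.93/1798 = 0.013720124.
Var(Ŷ) = 7167² · 0.013720124 = 704746.37.
SE(Ŷ) = √(704746.37) = 839.49.

839.49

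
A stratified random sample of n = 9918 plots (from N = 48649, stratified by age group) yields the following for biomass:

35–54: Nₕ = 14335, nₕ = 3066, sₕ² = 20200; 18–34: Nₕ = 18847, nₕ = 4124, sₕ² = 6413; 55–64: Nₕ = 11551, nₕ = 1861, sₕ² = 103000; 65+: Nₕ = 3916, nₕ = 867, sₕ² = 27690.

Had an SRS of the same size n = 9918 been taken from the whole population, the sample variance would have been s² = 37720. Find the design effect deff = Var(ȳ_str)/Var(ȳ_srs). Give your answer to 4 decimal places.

1.1264

Var(ȳ_str) = Σ Wₕ²(1−fₕ)sₕ²/nₕ with Wₕ = Nₕ/48649:
  35–54: (14335/48649)²·(1−3066/14335)·20200/3066 = 0.44969127
  18–34: (18847/48649)²·(1−4124/18847)·6413/4124 = 0.18231957
  55–64: (11551/48649)²·(1−1861/11551)·103000/1861 = 2.6174981
  65+: (3916/48649)²·(1−867/3916)·27690/867 = 0.16112248
  → Var(ȳ_str) = 3.4106314.
Var(ȳ_srs) = (1 − 9918/48649)·37720/9918 = 3.0278362.
deff = 3.4106314 / 3.0278362 = 1.1264.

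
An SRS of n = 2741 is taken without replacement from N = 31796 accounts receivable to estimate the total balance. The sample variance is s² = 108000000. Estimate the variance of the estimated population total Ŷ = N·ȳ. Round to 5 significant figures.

3.6401 × 10^13

Var(Ŷ) = N²·Var(ȳ) = N²·(1 − n/N)·s²/n.
f = 2741/31796 = 0.08620581; Var(ȳ) = 0.91379419·108000000/2741 = 36005.025.
Var(Ŷ) = 31796² · 36005.025 = 3.6400562 × 10^13.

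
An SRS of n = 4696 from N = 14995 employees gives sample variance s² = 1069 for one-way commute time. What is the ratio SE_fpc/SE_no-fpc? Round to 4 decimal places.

f = n/N = 4696/14995 = 0.31317106.
SE_no-fpc = √(s²/n) = 0.47711691; SE_fpc = √((1−f)s²/n) = 0.39541132.
Ratio = √(1−f) = 0.82875144.

0.8288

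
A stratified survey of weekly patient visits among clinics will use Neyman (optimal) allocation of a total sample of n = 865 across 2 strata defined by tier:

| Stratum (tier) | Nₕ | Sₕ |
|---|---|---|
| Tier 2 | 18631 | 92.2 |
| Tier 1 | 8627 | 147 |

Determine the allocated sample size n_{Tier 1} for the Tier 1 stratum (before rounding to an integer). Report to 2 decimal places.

Neyman allocation: nₕ = n·NₕSₕ / Σⱼ NⱼSⱼ.
Σ NⱼSⱼ = 18631·92.2 + 8627·147 = 2.9859472 × 10^6.
n_{Tier 1} = 865·8627·147 / (2.9859472 × 10^6) = 367.38.

367.38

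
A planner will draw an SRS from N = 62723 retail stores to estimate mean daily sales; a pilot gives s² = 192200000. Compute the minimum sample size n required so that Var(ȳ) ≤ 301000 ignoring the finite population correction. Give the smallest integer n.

639

Without fpc, n₀ = s²/D = 192200000/301000 = 638.5382.
Rounding up, n = 639.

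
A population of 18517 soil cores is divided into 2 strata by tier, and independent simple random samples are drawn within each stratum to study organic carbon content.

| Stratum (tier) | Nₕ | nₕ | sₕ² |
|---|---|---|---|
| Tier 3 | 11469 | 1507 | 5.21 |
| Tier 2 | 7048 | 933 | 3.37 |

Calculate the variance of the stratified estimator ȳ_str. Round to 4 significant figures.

0.001606

Var(ȳ_str) = Σₕ Wₕ²(1 − fₕ)sₕ²/nₕ with Wₕ = Nₕ/N, N = 18517.
Tier 3: Wₕ = 0.61937679; term = 0.61937679²·(1 − 0.13139768)·5.21/1507 = 0.0011520075.
Tier 2: Wₕ = 0.38062321; term = 0.38062321²·(1 − 0.13237798)·3.37/933 = 4.5401412 × 10^-4.
Sum = 0.0016060216.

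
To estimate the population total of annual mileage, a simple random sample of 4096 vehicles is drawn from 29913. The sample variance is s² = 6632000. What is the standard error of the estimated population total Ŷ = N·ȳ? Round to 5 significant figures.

1.1182 × 10^6

Var(Ŷ) = N²·Var(ȳ) = N²·(1 − n/N)·s²/n.
f = 4096/29913 = 0.13693043; Var(ȳ) = 0.86306957·6632000/4096 = 1397.431.
Var(Ŷ) = 29913² · 1397.431 = 1.2504039 × 10^12.
SE(Ŷ) = √(1.2504039 × 10^12) = 1.1182 × 10^6.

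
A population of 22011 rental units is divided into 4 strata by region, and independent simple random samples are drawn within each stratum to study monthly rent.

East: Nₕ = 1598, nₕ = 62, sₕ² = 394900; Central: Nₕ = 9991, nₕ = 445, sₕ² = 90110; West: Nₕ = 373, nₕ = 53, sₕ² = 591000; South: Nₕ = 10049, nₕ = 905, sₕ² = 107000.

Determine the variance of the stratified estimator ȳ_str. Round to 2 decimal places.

97.30

Var(ȳ_str) = Σₕ Wₕ²(1 − fₕ)sₕ²/nₕ with Wₕ = Nₕ/N, N = 22011.
East: Wₕ = 0.07260006; term = 0.07260006²·(1 − 0.03879850)·394900/62 = 32.26888.
Central: Wₕ = 0.45390941; term = 0.45390941²·(1 − 0.04454009)·90110/445 = 39.862435.
West: Wₕ = 0.01694607; term = 0.01694607²·(1 − 0.14209115)·591000/53 = 2.7472038.
South: Wₕ = 0.45654446; term = 0.45654446²·(1 − 0.09005871)·107000/905 = 22.424084.
Sum = 97.302603.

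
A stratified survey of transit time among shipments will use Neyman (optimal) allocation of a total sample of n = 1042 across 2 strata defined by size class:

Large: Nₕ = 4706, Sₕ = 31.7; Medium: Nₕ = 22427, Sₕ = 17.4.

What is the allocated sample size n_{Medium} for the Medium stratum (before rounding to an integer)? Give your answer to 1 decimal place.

753.8

Neyman allocation: nₕ = n·NₕSₕ / Σⱼ NⱼSⱼ.
Σ NⱼSⱼ = 4706·31.7 + 22427·17.4 = 539410.
n_{Medium} = 1042·22427·17.4 / 539410 = 753.8.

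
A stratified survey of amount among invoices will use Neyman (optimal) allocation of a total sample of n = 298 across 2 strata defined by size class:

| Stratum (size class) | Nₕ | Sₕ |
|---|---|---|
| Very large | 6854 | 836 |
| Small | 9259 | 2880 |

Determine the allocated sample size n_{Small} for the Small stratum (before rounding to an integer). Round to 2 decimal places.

245.29

Neyman allocation: nₕ = n·NₕSₕ / Σⱼ NⱼSⱼ.
Σ NⱼSⱼ = 6854·836 + 9259·2880 = 3.2395864 × 10^7.
n_{Small} = 298·9259·2880 / (3.2395864 × 10^7) = 245.29.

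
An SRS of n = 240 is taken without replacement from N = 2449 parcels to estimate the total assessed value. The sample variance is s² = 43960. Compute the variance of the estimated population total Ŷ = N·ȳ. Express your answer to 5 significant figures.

Var(Ŷ) = N²·Var(ȳ) = N²·(1 − n/N)·s²/n.
f = 240/2449 = 0.09799918; Var(ȳ) = 0.90200082·43960/240 = 165.21648.
Var(Ŷ) = 2449² · 165.21648 = 9.9090253 × 10^8.

9.9090 × 10^8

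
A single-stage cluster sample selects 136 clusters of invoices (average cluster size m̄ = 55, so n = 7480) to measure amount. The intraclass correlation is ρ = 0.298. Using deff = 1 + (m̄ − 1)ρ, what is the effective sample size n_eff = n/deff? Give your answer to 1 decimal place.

437.6

deff = 1 + (55 − 1)·0.298 = 1 + 16.092 = 17.092.
n_eff = 7480 / 17.092 = 437.6.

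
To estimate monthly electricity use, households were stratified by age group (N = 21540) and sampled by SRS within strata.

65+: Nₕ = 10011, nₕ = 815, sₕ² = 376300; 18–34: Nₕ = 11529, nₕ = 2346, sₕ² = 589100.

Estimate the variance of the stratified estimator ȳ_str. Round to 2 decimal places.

Var(ȳ_str) = Σₕ Wₕ²(1 − fₕ)sₕ²/nₕ with Wₕ = Nₕ/N, N = 21540.
65+: Wₕ = 0.46476323; term = 0.46476323²·(1 − 0.08141045)·376300/815 = 91.613956.
18–34: Wₕ = 0.53523677; term = 0.53523677²·(1 − 0.20348686)·589100/2346 = 57.298841.
Sum = 148.9128.

148.91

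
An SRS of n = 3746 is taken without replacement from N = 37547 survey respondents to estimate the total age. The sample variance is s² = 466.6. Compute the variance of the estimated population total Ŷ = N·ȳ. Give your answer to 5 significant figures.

Var(Ŷ) = N²·Var(ȳ) = N²·(1 − n/N)·s²/n.
f = 3746/37547 = 0.09976829; Var(ȳ) = 0.90023171·466.6/3746 = 0.11213244.
Var(Ŷ) = 37547² · 0.11213244 = 1.5808176 × 10^8.

1.5808 × 10^8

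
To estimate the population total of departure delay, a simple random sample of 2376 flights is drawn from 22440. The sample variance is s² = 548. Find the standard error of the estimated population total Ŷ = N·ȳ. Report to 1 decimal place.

10190.3

Var(Ŷ) = N²·Var(ȳ) = N²·(1 − n/N)·s²/n.
f = 2376/22440 = 0.10588235; Var(ȳ) = 0.89411765·548/2376 = 0.20621905.
Var(Ŷ) = 22440² · 0.20621905 = 1.0384235 × 10^8.
SE(Ŷ) = √(1.0384235 × 10^8) = 10190.3.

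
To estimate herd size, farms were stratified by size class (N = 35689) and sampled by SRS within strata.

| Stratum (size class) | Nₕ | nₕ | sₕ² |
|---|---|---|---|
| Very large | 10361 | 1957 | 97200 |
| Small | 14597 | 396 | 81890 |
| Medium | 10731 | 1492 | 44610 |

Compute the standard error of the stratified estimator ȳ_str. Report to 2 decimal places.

6.28

Var(ȳ_str) = Σₕ Wₕ²(1 − fₕ)sₕ²/nₕ with Wₕ = Nₕ/N, N = 35689.
Very large: Wₕ = 0.29031354; term = 0.29031354²·(1 − 0.18888138)·97200/1957 = 3.395427.
Small: Wₕ = 0.40900558; term = 0.40900558²·(1 − 0.02712886)·81890/396 = 33.65499.
Medium: Wₕ = 0.30068088; term = 0.30068088²·(1 − 0.13903644)·44610/1492 = 2.3273398.
Sum = 39.377757.
SE = √(39.377757) = 6.28.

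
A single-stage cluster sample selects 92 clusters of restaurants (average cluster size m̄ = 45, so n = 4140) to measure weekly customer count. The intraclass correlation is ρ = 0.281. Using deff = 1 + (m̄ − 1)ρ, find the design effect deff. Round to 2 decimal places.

deff = 1 + (45 − 1)·0.281 = 1 + 12.364 = 13.364.

13.36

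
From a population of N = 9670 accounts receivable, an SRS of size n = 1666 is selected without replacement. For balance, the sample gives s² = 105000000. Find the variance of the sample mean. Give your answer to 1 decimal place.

52166.9

Under SRS without replacement, Var(ȳ) = (1 − f)·s²/n with f = n/N = 1666/9670 = 0.17228542.
Var(ȳ) = (1 − 0.17228542)·105000000/1666 = 0.82771458·63025.21 = 52166.885.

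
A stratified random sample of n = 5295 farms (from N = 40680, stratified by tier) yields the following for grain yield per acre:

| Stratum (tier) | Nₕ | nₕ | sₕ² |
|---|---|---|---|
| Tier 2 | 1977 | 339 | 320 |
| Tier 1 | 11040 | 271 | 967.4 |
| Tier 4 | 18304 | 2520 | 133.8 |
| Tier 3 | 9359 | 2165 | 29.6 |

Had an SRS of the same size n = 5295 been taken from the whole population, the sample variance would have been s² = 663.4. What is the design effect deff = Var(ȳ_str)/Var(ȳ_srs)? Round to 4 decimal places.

2.4604

Var(ȳ_str) = Σ Wₕ²(1−fₕ)sₕ²/nₕ with Wₕ = Nₕ/40680:
  Tier 2: (1977/40680)²·(1−339/1977)·320/339 = 0.0018471789
  Tier 1: (11040/40680)²·(1−271/11040)·967.4/271 = 0.25645983
  Tier 4: (18304/40680)²·(1−2520/18304)·133.8/2520 = 0.0092695097
  Tier 3: (9359/40680)²·(1−2165/9359)·29.6/2165 = 5.5625228 × 10^-4
  → Var(ȳ_str) = 0.26813277.
Var(ȳ_srs) = (1 − 5295/40680)·663.4/5295 = 0.10898024.
deff = 0.26813277 / 0.10898024 = 2.4604.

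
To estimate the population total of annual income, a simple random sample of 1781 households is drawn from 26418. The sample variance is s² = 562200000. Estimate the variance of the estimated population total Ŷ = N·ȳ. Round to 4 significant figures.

2.055 × 10^14

Var(Ŷ) = N²·Var(ȳ) = N²·(1 − n/N)·s²/n.
f = 1781/26418 = 0.06741616; Var(ȳ) = 0.93258384·562200000/1781 = 294384.41.
Var(Ŷ) = 26418² · 294384.41 = 2.0545404 × 10^14.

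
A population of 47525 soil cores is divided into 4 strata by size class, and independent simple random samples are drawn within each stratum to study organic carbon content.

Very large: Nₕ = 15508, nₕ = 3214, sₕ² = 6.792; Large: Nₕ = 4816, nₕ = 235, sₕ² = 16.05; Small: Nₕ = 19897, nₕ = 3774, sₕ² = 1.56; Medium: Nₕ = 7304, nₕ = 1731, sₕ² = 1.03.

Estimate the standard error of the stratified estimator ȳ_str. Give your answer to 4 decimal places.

Var(ȳ_str) = Σₕ Wₕ²(1 − fₕ)sₕ²/nₕ with Wₕ = Nₕ/N, N = 47525.
Very large: Wₕ = 0.32631247; term = 0.32631247²·(1 − 0.20724787)·6.792/3214 = 1.7838427 × 10^-4.
Large: Wₕ = 0.10133614; term = 0.10133614²·(1 − 0.04879568)·16.05/235 = 6.6712881 × 10^-4.
Small: Wₕ = 0.41866386; term = 0.41866386²·(1 − 0.18967684)·1.56/3774 = 5.8709976 × 10^-5.
Medium: Wₕ = 0.15368753; term = 0.15368753²·(1 − 0.23699343)·1.03/1731 = 1.0723726 × 10^-5.
Sum = 9.1494678 × 10^-4.
SE = √(9.1494678 × 10^-4) = 0.0302.

0.0302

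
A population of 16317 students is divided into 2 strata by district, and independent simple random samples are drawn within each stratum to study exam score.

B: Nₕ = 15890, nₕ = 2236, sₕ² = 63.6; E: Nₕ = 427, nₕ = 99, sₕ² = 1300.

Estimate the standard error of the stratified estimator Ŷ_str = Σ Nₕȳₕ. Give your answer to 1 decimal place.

2830.2

Var(Ŷ_str) = Σₕ Nₕ²(1 − fₕ)sₕ²/nₕ.
B: 15890²·(1 − 2236/15890)·63.6/2236 = 6.1711928 × 10^6.
E: 427²·(1 − 99/427)·1300/99 = 1.8391192 × 10^6.
Sum = 8.010312 × 10^6.
SE = √(8.010312 × 10^6) = 2830.2.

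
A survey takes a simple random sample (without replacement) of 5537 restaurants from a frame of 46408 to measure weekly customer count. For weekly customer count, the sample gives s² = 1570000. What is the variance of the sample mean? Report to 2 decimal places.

249.72

Under SRS without replacement, Var(ȳ) = (1 − f)·s²/n with f = n/N = 5537/46408 = 0.11931133.
Var(ȳ) = (1 − 0.11931133)·1570000/5537 = 0.88068867·283.54705 = 249.71667.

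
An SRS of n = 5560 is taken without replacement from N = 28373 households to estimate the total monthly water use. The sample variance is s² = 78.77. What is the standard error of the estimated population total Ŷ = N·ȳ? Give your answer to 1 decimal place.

Var(Ŷ) = N²·Var(ȳ) = N²·(1 − n/N)·s²/n.
f = 5560/28373 = 0.19596095; Var(ȳ) = 0.80403905·78.77/5560 = 0.011391035.
Var(Ŷ) = 28373² · 0.011391035 = 9.1700922 × 10^6.
SE(Ŷ) = √(9.1700922 × 10^6) = 3028.2.

3028.2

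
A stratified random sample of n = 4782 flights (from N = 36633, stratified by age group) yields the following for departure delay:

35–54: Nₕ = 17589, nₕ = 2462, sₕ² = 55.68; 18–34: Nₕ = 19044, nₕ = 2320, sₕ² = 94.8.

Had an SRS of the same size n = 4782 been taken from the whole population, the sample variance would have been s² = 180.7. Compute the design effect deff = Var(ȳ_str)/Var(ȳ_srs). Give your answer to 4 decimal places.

Var(ȳ_str) = Σ Wₕ²(1−fₕ)sₕ²/nₕ with Wₕ = Nₕ/36633:
  35–54: (17589/36633)²·(1−2462/17589)·55.68/2462 = 0.0044839438
  18–34: (19044/36633)²·(1−2320/19044)·94.8/2320 = 0.0096978109
  → Var(ȳ_str) = 0.014181755.
Var(ȳ_srs) = (1 − 4782/36633)·180.7/4782 = 0.032854826.
deff = 0.014181755 / 0.032854826 = 0.4316.

0.4316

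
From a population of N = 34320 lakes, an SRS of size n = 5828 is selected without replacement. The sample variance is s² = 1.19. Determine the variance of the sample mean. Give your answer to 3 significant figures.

Under SRS without replacement, Var(ȳ) = (1 − f)·s²/n with f = n/N = 5828/34320 = 0.16981352.
Var(ȳ) = (1 − 0.16981352)·1.19/5828 = 0.83018648·2.0418668 × 10^-4 = 1.6951303 × 10^-4.

1.70 × 10^-4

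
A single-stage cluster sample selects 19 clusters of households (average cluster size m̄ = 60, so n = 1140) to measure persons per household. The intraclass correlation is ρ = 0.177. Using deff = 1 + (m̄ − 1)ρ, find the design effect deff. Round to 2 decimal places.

deff = 1 + (60 − 1)·0.177 = 1 + 10.443 = 11.443.

11.44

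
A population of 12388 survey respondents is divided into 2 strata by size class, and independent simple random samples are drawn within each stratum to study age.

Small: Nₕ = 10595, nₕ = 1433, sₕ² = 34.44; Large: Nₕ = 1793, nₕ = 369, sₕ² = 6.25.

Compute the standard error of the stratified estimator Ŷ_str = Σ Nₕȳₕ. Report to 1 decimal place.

1541.5

Var(Ŷ_str) = Σₕ Nₕ²(1 − fₕ)sₕ²/nₕ.
Small: 10595²·(1 − 1433/10595)·34.44/1433 = 2.3329649 × 10^6.
Large: 1793²·(1 − 369/1793)·6.25/369 = 43245.799.
Sum = 2.3762107 × 10^6.
SE = √(2.3762107 × 10^6) = 1541.5.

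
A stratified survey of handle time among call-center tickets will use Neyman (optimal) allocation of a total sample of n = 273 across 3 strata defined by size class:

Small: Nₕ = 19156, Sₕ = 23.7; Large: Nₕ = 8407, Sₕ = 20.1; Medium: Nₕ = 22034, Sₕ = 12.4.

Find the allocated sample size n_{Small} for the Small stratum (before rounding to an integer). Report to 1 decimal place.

Neyman allocation: nₕ = n·NₕSₕ / Σⱼ NⱼSⱼ.
Σ NⱼSⱼ = 19156·23.7 + 8407·20.1 + 22034·12.4 = 896199.5.
n_{Small} = 273·19156·23.7 / 896199.5 = 138.3.

138.3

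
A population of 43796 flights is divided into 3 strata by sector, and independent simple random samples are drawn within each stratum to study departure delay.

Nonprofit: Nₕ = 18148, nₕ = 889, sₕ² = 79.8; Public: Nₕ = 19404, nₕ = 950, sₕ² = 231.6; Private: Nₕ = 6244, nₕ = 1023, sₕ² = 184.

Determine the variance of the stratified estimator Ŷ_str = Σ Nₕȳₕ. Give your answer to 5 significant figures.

1.2128 × 10^8

Var(Ŷ_str) = Σₕ Nₕ²(1 − fₕ)sₕ²/nₕ.
Nonprofit: 18148²·(1 − 889/18148)·79.8/889 = 2.8115482 × 10^7.
Public: 19404²·(1 − 950/19404)·231.6/950 = 8.729648 × 10^7.
Private: 6244²·(1 − 1023/6244)·184/1023 = 5.8635249 × 10^6.
Sum = 1.2127549 × 10^8.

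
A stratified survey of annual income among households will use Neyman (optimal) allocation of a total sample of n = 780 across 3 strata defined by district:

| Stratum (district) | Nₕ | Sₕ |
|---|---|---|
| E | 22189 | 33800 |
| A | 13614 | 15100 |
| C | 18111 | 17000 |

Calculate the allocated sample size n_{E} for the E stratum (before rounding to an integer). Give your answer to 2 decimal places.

Neyman allocation: nₕ = n·NₕSₕ / Σⱼ NⱼSⱼ.
Σ NⱼSⱼ = 22189·33800 + 13614·15100 + 18111·17000 = 1.2634466 × 10^9.
n_{E} = 780·22189·33800 / (1.2634466 × 10^9) = 463.01.

463.01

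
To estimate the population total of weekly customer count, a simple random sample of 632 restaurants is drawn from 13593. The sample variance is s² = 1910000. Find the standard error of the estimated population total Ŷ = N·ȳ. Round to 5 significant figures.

729680

Var(Ŷ) = N²·Var(ȳ) = N²·(1 − n/N)·s²/n.
f = 632/13593 = 0.04649452; Var(ȳ) = 0.95350548·1910000/632 = 2881.6384.
Var(Ŷ) = 13593² · 2881.6384 = 5.3243932 × 10^11.
SE(Ŷ) = √(5.3243932 × 10^11) = 729680.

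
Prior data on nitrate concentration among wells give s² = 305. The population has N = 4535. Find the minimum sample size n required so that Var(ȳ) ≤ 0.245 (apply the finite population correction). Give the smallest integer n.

977

Without fpc, n₀ = s²/D = 305/0.245 = 1244.8980.
With fpc, (1 − n/N)·s²/n ≤ D requires n ≥ n₀/(1 + n₀/N) = 1244.8980/(1 + 1244.8980/4535) = 976.7668.
Rounding up, n = 977.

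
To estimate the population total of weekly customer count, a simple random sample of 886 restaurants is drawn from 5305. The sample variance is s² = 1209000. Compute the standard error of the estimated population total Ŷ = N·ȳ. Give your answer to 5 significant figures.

Var(Ŷ) = N²·Var(ȳ) = N²·(1 − n/N)·s²/n.
f = 886/5305 = 0.16701225; Var(ȳ) = 0.83298775·1209000/886 = 1136.6616.
Var(Ŷ) = 5305² · 1136.6616 = 3.1989096 × 10^10.
SE(Ŷ) = √(3.1989096 × 10^10) = 178850.

178850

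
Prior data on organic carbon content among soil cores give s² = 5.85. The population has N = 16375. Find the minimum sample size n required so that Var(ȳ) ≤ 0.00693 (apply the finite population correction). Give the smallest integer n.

Without fpc, n₀ = s²/D = 5.85/0.00693 = 844.1558.
With fpc, (1 − n/N)·s²/n ≤ D requires n ≥ n₀/(1 + n₀/N) = 844.1558/(1 + 844.1558/16375) = 802.7717.
Rounding up, n = 803.

803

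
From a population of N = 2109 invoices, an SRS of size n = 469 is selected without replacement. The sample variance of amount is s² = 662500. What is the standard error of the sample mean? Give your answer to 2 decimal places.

Under SRS without replacement, Var(ȳ) = (1 − f)·s²/n with f = n/N = 469/2109 = 0.22238028.
Var(ȳ) = (1 − 0.22238028)·662500/469 = 0.77761972·1412.58 = 1098.45.
SE(ȳ) = √(1098.45) = 33.14.

33.14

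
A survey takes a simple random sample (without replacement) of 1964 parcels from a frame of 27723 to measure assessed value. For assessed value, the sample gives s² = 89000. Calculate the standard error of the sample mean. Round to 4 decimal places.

Under SRS without replacement, Var(ȳ) = (1 − f)·s²/n with f = n/N = 1964/27723 = 0.07084370.
Var(ȳ) = (1 − 0.07084370)·89000/1964 = 0.92915630·45.315682 = 42.105352.
SE(ȳ) = √(42.105352) = 6.4889.

6.4889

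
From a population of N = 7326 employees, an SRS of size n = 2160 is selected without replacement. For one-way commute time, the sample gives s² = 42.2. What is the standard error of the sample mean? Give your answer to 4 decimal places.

0.1174

Under SRS without replacement, Var(ȳ) = (1 − f)·s²/n with f = n/N = 2160/7326 = 0.29484029.
Var(ȳ) = (1 − 0.29484029)·42.2/2160 = 0.70515971·0.019537037 = 0.013776731.
SE(ȳ) = √(0.013776731) = 0.1174.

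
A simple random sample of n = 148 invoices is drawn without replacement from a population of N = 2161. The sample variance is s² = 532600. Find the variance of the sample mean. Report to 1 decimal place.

3352.2

Under SRS without replacement, Var(ȳ) = (1 − f)·s²/n with f = n/N = 148/2161 = 0.06848681.
Var(ȳ) = (1 − 0.06848681)·532600/148 = 0.93151319·3598.6486 = 3352.1887.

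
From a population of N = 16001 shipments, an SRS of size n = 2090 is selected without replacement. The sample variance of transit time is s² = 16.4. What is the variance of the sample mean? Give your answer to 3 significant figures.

Under SRS without replacement, Var(ȳ) = (1 − f)·s²/n with f = n/N = 2090/16001 = 0.13061684.
Var(ȳ) = (1 − 0.13061684)·16.4/2090 = 0.86938316·0.00784689 = 0.006821954.

0.00682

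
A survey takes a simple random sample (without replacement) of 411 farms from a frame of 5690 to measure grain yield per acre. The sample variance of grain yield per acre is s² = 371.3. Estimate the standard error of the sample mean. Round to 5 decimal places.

Under SRS without replacement, Var(ȳ) = (1 − f)·s²/n with f = n/N = 411/5690 = 0.07223199.
Var(ȳ) = (1 − 0.07223199)·371.3/411 = 0.92776801·0.90340633 = 0.83815149.
SE(ȳ) = √(0.83815149) = 0.91551.

0.91551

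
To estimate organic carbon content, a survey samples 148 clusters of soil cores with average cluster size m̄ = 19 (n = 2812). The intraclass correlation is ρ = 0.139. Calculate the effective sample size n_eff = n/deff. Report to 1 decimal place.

deff = 1 + (19 − 1)·0.139 = 1 + 2.502 = 3.502.
n_eff = 2812 / 3.502 = 803.0.

803.0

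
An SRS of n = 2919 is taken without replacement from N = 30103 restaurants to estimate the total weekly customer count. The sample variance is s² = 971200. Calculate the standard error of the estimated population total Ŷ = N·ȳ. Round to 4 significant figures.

Var(Ŷ) = N²·Var(ȳ) = N²·(1 − n/N)·s²/n.
f = 2919/30103 = 0.09696708; Var(ȳ) = 0.90303292·971200/2919 = 300.45412.
Var(Ŷ) = 30103² · 300.45412 = 2.722687 × 10^11.
SE(Ŷ) = √(2.722687 × 10^11) = 521800.

521800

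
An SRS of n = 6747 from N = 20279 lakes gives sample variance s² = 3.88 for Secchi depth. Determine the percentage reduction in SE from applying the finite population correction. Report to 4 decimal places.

f = n/N = 6747/20279 = 0.33270871.
SE_no-fpc = √(s²/n) = 0.023980626; SE_fpc = √((1−f)s²/n) = 0.019589269.
Ratio = √(1−f) = 0.81687899. Reduction = 100·(1 − 0.81687899) = 18.3121%.

18.3121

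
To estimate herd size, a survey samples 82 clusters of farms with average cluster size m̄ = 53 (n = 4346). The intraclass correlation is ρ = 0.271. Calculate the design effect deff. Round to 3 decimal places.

15.092

deff = 1 + (53 − 1)·0.271 = 1 + 14.092 = 15.092.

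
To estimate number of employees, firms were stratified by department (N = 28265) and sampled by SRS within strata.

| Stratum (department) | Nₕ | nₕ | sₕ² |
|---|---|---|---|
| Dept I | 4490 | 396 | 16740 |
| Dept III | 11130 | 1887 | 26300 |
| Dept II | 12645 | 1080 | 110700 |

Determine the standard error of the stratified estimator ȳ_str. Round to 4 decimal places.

Var(ȳ_str) = Σₕ Wₕ²(1 − fₕ)sₕ²/nₕ with Wₕ = Nₕ/N, N = 28265.
Dept I: Wₕ = 0.15885371; term = 0.15885371²·(1 − 0.08819599)·16740/396 = 0.97264972.
Dept III: Wₕ = 0.39377322; term = 0.39377322²·(1 − 0.16954178)·26300/1887 = 1.7947088.
Dept II: Wₕ = 0.44737308; term = 0.44737308²·(1 − 0.08540925)·110700/1080 = 18.762485.
Sum = 21.529844.
SE = √(21.529844) = 4.6400.

4.6400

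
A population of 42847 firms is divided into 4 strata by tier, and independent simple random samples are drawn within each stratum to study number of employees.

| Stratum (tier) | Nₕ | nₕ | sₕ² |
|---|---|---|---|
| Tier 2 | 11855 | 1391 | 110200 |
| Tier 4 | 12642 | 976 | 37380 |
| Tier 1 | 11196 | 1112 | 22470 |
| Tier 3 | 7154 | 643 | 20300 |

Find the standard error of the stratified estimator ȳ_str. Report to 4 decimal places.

Var(ȳ_str) = Σₕ Wₕ²(1 − fₕ)sₕ²/nₕ with Wₕ = Nₕ/N, N = 42847.
Tier 2: Wₕ = 0.27668215; term = 0.27668215²·(1 − 0.11733446)·110200/1391 = 5.3531932.
Tier 4: Wₕ = 0.29504983; term = 0.29504983²·(1 − 0.07720297)·37380/976 = 3.0767088.
Tier 1: Wₕ = 0.26130184; term = 0.26130184²·(1 − 0.09932119)·22470/1112 = 1.2426624.
Tier 3: Wₕ = 0.16696618; term = 0.16696618²·(1 − 0.08987979)·20300/643 = 0.80101538.
Sum = 10.47358.
SE = √(10.47358) = 3.2363.

3.2363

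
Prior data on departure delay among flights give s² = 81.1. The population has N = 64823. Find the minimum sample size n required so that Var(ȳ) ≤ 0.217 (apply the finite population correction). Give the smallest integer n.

372

Without fpc, n₀ = s²/D = 81.1/0.217 = 373.7327.
With fpc, (1 − n/N)·s²/n ≤ D requires n ≥ n₀/(1 + n₀/N) = 373.7327/(1 + 373.7327/64823) = 371.5903.
Rounding up, n = 372.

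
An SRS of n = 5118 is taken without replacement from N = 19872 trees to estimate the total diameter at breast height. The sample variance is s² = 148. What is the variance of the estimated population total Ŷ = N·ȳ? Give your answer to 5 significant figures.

8.4784 × 10^6

Var(Ŷ) = N²·Var(ȳ) = N²·(1 − n/N)·s²/n.
f = 5118/19872 = 0.25754831; Var(ȳ) = 0.74245169·148/5118 = 0.021469881.
Var(Ŷ) = 19872² · 0.021469881 = 8.4783784 × 10^6.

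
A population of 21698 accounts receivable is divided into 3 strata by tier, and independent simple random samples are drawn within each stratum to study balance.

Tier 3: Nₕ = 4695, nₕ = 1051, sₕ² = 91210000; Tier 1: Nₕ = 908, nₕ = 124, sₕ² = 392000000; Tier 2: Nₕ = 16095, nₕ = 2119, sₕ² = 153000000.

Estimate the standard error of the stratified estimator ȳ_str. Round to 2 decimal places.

205.99

Var(ȳ_str) = Σₕ Wₕ²(1 − fₕ)sₕ²/nₕ with Wₕ = Nₕ/N, N = 21698.
Tier 3: Wₕ = 0.21637939; term = 0.21637939²·(1 − 0.22385517)·91210000/1051 = 3153.6558.
Tier 1: Wₕ = 0.04184717; term = 0.04184717²·(1 − 0.13656388)·392000000/124 = 4779.9888.
Tier 2: Wₕ = 0.74177344; term = 0.74177344²·(1 − 0.13165579)·153000000/2119 = 34498.081.
Sum = 42431.726.
SE = √(42431.726) = 205.99.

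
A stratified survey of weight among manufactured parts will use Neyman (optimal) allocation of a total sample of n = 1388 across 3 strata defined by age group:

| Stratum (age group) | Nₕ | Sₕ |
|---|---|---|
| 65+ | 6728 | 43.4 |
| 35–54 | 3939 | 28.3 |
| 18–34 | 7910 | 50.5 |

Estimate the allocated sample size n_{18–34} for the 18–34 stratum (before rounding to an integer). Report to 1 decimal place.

690.5

Neyman allocation: nₕ = n·NₕSₕ / Σⱼ NⱼSⱼ.
Σ NⱼSⱼ = 6728·43.4 + 3939·28.3 + 7910·50.5 = 802923.9.
n_{18–34} = 1388·7910·50.5 / 802923.9 = 690.5.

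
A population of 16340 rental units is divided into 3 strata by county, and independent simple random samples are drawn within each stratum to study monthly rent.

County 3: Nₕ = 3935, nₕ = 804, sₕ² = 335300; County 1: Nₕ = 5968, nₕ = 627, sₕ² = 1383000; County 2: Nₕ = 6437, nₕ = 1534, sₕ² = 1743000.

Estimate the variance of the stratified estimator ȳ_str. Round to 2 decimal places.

Var(ȳ_str) = Σₕ Wₕ²(1 − fₕ)sₕ²/nₕ with Wₕ = Nₕ/N, N = 16340.
County 3: Wₕ = 0.24082007; term = 0.24082007²·(1 − 0.20432020)·335300/804 = 19.24426.
County 1: Wₕ = 0.36523868; term = 0.36523868²·(1 − 0.10506032)·1383000/627 = 263.33096.
County 2: Wₕ = 0.39394125; term = 0.39394125²·(1 − 0.23830977)·1743000/1534 = 134.31154.
Sum = 416.88676.

416.89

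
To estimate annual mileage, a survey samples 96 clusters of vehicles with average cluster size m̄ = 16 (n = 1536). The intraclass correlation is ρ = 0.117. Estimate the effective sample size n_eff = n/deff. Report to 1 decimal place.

557.5

deff = 1 + (16 − 1)·0.117 = 1 + 1.755 = 2.755.
n_eff = 1536 / 2.755 = 557.5.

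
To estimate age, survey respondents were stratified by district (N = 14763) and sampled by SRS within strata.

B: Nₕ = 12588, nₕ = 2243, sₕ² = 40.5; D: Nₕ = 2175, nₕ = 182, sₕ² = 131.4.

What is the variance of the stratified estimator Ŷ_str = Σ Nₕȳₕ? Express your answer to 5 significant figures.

5.4809 × 10^6

Var(Ŷ_str) = Σₕ Nₕ²(1 − fₕ)sₕ²/nₕ.
B: 12588²·(1 − 2243/12588)·40.5/2243 = 2.3513267 × 10^6.
D: 2175²·(1 − 182/2175)·131.4/182 = 3.1296123 × 10^6.
Sum = 5.480939 × 10^6.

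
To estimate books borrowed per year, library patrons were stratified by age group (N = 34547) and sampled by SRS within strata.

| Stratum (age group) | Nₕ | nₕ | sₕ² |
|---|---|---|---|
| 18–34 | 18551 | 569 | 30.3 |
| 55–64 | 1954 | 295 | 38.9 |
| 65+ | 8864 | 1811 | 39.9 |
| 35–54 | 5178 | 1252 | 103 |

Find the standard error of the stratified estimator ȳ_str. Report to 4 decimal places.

0.1334

Var(ȳ_str) = Σₕ Wₕ²(1 − fₕ)sₕ²/nₕ with Wₕ = Nₕ/N, N = 34547.
18–34: Wₕ = 0.53697861; term = 0.53697861²·(1 − 0.03067220)·30.3/569 = 0.01488384.
55–64: Wₕ = 0.05656063; term = 0.05656063²·(1 − 0.15097236)·38.9/295 = 3.5816063 × 10^-4.
65+: Wₕ = 0.25657800; term = 0.25657800²·(1 − 0.20430957)·39.9/1811 = 0.0011540839.
35–54: Wₕ = 0.14988277; term = 0.14988277²·(1 − 0.24179220)·103/1252 = 0.0014012788.
Sum = 0.017797363.
SE = √(0.017797363) = 0.1334.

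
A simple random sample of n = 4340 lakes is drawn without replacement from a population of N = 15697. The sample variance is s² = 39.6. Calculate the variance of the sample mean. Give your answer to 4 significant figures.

Under SRS without replacement, Var(ȳ) = (1 − f)·s²/n with f = n/N = 4340/15697 = 0.27648595.
Var(ȳ) = (1 − 0.27648595)·39.6/4340 = 0.72351405·0.009124424 = 0.0066016489.

0.006602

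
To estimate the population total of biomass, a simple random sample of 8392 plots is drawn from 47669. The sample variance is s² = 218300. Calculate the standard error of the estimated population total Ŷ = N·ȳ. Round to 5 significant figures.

220690

Var(Ŷ) = N²·Var(ȳ) = N²·(1 − n/N)·s²/n.
f = 8392/47669 = 0.17604733; Var(ȳ) = 0.82395267·218300/8392 = 21.433373.
Var(Ŷ) = 47669² · 21.433373 = 4.8703773 × 10^10.
SE(Ŷ) = √(4.8703773 × 10^10) = 220690.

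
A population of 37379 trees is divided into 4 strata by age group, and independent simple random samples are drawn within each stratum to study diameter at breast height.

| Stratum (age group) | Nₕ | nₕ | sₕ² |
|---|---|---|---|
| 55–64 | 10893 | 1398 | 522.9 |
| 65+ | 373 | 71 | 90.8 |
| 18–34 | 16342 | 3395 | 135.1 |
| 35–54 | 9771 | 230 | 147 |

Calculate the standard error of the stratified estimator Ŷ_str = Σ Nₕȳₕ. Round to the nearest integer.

Var(Ŷ_str) = Σₕ Nₕ²(1 − fₕ)sₕ²/nₕ.
55–64: 10893²·(1 − 1398/10893)·522.9/1398 = 3.868601 × 10^7.
65+: 373²·(1 − 71/373)·90.8/71 = 144059.95.
18–34: 16342²·(1 − 3395/16342)·135.1/3395 = 8.4195702 × 10^6.
35–54: 9771²·(1 − 230/9771)·147/230 = 5.9583006 × 10^7.
Sum = 1.0683265 × 10^8.
SE = √(1.0683265 × 10^8) = 10336.

10336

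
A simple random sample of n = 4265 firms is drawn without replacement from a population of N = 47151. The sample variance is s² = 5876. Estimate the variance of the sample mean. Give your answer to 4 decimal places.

1.2531

Under SRS without replacement, Var(ȳ) = (1 − f)·s²/n with f = n/N = 4265/47151 = 0.09045407.
Var(ȳ) = (1 − 0.09045407)·5876/4265 = 0.90954593·1.3777257 = 1.2531048.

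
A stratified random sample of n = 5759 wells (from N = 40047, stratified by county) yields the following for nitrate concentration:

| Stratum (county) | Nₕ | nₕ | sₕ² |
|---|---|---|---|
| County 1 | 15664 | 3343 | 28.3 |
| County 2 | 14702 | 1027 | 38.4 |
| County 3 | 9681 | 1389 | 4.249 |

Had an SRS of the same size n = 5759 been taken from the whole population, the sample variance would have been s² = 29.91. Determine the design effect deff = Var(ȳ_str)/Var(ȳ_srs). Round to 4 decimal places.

Var(ȳ_str) = Σ Wₕ²(1−fₕ)sₕ²/nₕ with Wₕ = Nₕ/40047:
  County 1: (15664/40047)²·(1−3343/15664)·28.3/3343 = 0.0010187291
  County 2: (14702/40047)²·(1−1027/14702)·38.4/1027 = 0.0046873195
  County 3: (9681/40047)²·(1−1389/9681)·4.249/1389 = 1.5311722 × 10^-4
  → Var(ȳ_str) = 0.0058591658.
Var(ȳ_srs) = (1 − 5759/40047)·29.91/5759 = 0.0044467376.
deff = 0.0058591658 / 0.0044467376 = 1.3176.

1.3176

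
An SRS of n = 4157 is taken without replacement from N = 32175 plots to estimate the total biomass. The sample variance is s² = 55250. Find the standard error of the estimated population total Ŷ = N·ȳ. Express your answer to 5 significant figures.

Var(Ŷ) = N²·Var(ȳ) = N²·(1 − n/N)·s²/n.
f = 4157/32175 = 0.12919969; Var(ȳ) = 0.87080031·55250/4157 = 11.573663.
Var(Ŷ) = 32175² · 11.573663 = 1.198141 × 10^10.
SE(Ŷ) = √(1.198141 × 10^10) = 109460.

109460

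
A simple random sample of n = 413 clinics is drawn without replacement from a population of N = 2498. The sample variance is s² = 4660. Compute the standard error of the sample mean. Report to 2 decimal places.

3.07

Under SRS without replacement, Var(ȳ) = (1 − f)·s²/n with f = n/N = 413/2498 = 0.16533227.
Var(ȳ) = (1 − 0.16533227)·4660/413 = 0.83466773·11.283293 = 9.4178006.
SE(ȳ) = √(9.4178006) = 3.07.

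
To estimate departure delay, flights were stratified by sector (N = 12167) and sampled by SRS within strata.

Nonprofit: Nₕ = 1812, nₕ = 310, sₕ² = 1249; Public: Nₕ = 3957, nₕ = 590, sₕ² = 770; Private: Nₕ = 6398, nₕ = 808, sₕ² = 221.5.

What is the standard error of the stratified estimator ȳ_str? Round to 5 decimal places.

0.50770

Var(ȳ_str) = Σₕ Wₕ²(1 − fₕ)sₕ²/nₕ with Wₕ = Nₕ/N, N = 12167.
Nonprofit: Wₕ = 0.14892743; term = 0.14892743²·(1 − 0.17108168)·1249/310 = 0.074073328.
Public: Wₕ = 0.32522397; term = 0.32522397²·(1 − 0.14910286)·770/590 = 0.11745753.
Private: Wₕ = 0.52584861; term = 0.52584861²·(1 − 0.12628947)·221.5/808 = 0.066229488.
Sum = 0.25776035.
SE = √(0.25776035) = 0.50770.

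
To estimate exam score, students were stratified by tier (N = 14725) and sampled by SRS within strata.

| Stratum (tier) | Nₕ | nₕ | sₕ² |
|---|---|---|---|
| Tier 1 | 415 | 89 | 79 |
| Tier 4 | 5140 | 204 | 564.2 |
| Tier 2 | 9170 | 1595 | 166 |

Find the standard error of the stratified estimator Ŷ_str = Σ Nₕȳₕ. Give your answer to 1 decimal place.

Var(Ŷ_str) = Σₕ Nₕ²(1 − fₕ)sₕ²/nₕ.
Tier 1: 415²·(1 − 89/415)·79/89 = 120088.88.
Tier 4: 5140²·(1 − 204/5140)·564.2/204 = 7.0168337 × 10^7.
Tier 2: 9170²·(1 − 1595/9170)·166/1595 = 7.229352 × 10^6.
Sum = 7.7517778 × 10^7.
SE = √(7.7517778 × 10^7) = 8804.4.

8804.4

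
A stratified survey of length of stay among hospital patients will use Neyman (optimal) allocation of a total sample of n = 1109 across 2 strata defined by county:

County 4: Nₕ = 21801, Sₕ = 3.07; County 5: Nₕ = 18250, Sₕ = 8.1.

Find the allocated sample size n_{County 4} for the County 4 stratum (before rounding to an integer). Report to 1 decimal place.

345.6

Neyman allocation: nₕ = n·NₕSₕ / Σⱼ NⱼSⱼ.
Σ NⱼSⱼ = 21801·3.07 + 18250·8.1 = 214754.07.
n_{County 4} = 1109·21801·3.07 / 214754.07 = 345.6.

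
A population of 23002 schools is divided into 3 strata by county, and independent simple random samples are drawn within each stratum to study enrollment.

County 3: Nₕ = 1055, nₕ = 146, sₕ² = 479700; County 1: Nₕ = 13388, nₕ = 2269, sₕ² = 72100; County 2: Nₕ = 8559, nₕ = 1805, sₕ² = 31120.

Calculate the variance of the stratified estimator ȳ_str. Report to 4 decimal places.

16.7793

Var(ȳ_str) = Σₕ Wₕ²(1 − fₕ)sₕ²/nₕ with Wₕ = Nₕ/N, N = 23002.
County 3: Wₕ = 0.04586558; term = 0.04586558²·(1 − 0.13838863)·479700/146 = 5.9552776.
County 1: Wₕ = 0.58203634; term = 0.58203634²·(1 − 0.16948013)·72100/2269 = 8.9402776.
County 2: Wₕ = 0.37209808; term = 0.37209808²·(1 − 0.21088912)·31120/1805 = 1.8837153.
Sum = 16.779271.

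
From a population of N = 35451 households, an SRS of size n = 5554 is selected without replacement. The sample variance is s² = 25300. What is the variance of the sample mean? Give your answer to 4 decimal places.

3.8416

Under SRS without replacement, Var(ȳ) = (1 − f)·s²/n with f = n/N = 5554/35451 = 0.15666695.
Var(ȳ) = (1 − 0.15666695)·25300/5554 = 0.84333305·4.5552755 = 3.8416144.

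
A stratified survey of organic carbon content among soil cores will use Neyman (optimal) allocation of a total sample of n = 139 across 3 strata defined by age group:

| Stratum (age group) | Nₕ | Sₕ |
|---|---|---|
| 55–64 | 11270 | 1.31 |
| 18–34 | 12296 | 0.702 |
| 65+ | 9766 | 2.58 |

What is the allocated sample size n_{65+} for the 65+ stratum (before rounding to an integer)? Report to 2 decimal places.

Neyman allocation: nₕ = n·NₕSₕ / Σⱼ NⱼSⱼ.
Σ NⱼSⱼ = 11270·1.31 + 12296·0.702 + 9766·2.58 = 48591.772.
n_{65+} = 139·9766·2.58 / 48591.772 = 72.08.

72.08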